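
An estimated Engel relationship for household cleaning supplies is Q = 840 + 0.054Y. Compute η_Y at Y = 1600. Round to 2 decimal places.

At Y = 1600: Q = 926.400.
dQ/dY = 0.054.
η = (dQ/dY)·(Y/Q) = 0.054 × (1600/926.400) = 0.09.

0.09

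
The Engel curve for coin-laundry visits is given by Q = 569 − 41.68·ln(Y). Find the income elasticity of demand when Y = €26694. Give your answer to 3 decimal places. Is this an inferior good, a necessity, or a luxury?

At Y = 26694: Q = 144.189.
dQ/dY = -41.68/Y = -0.0015614 at this income.
η = (dQ/dY)·(Y/Q) = -0.0015614 × (26694/144.189) = -0.289.
Since η < 0, the good is an inferior good.

-0.289 (inferior good)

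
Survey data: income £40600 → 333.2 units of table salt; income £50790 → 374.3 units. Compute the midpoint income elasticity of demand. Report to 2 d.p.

ΔQ = 374.3 − 333.2 = 41.1; midpoint Q̄ = (333.2 + 374.3)/2 = 353.75.
ΔI = 50790 − 40600 = 10190; midpoint Ī = (40600 + 50790)/2 = 45695.
η = (ΔQ/Q̄) ÷ (ΔI/Ī) = (41.1/353.75) ÷ (10190/45695) = 0.52.

0.52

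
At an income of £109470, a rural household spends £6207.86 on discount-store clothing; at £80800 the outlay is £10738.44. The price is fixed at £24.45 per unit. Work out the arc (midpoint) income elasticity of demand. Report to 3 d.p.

-1.774

With a constant price, Q₁ = 6207.86/24.45 = 253.900 and Q₂ = 10738.44/24.45 = 439.200 (equivalently, work directly with expenditure since P cancels).
Midpoint %ΔQ = (10738.44 − 6207.86)/8473.15 = 0.53470; midpoint %ΔI = (80800 − 109470)/95135 = -0.30136.
η = 0.53470 / -0.30136 = -1.774.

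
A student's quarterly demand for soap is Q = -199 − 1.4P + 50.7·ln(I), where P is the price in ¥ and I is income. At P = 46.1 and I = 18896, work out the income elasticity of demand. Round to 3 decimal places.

At P = 46.1, I = 18896: Q = 235.688.
Holding P constant, ∂Q/∂I = 50.7/I = 0.00268311.
η_I = (∂Q/∂I)·(I/Q) = 0.00268311 × (18896/235.688) = 0.215.

0.215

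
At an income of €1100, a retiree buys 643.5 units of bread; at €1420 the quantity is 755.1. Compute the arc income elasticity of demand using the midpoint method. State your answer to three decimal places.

ΔQ = 755.1 − 643.5 = 111.6; midpoint Q̄ = (643.5 + 755.1)/2 = 699.3.
ΔI = 1420 − 1100 = 320; midpoint Ī = (1100 + 1420)/2 = 1260.
η = (ΔQ/Q̄) ÷ (ΔI/Ī) = (111.6/699.3) ÷ (320/1260) = 0.628.

0.628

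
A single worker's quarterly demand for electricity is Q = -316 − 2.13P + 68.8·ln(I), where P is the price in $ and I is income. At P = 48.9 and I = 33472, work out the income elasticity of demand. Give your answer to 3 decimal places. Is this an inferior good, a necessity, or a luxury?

0.232 (necessity)

At P = 48.9, I = 33472: Q = 296.633.
Holding P constant, ∂Q/∂I = 68.8/I = 0.00205545.
η_I = (∂Q/∂I)·(I/Q) = 0.00205545 × (33472/296.633) = 0.232.
Since 0 < η < 1, this is a necessity.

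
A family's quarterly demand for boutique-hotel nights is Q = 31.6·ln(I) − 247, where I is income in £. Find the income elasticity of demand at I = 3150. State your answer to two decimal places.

At I = 3150: Q = 7.543.
dQ/dI = 31.6/I = 0.0100317 at this income.
η = (dQ/dI)·(I/Q) = 0.0100317 × (3150/7.543) = 4.19.

4.19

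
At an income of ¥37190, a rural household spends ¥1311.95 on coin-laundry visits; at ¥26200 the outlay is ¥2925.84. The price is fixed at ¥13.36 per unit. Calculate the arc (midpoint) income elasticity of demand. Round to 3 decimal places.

-2.197

With a constant price, Q₁ = 1311.95/13.36 = 98.200 and Q₂ = 2925.84/13.36 = 219.000 (equivalently, work directly with expenditure since P cancels).
Midpoint %ΔQ = (2925.84 − 1311.95)/2118.90 = 0.76167; midpoint %ΔI = (26200 − 37190)/31695 = -0.34674.
η = 0.76167 / -0.34674 = -2.197.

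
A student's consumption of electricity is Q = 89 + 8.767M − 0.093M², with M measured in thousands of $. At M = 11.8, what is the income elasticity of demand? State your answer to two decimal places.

0.43

At M = 11.8: Q = 179.5013.
dQ/dM = 8.767 − 0.186M = 6.57220.
η = (dQ/dM)·(M/Q) = 6.57220 × (11.8/179.5013) = 0.43.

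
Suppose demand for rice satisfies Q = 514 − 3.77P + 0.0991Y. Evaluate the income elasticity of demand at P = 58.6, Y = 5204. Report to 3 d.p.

At P = 58.6, Y = 5204: Q = 808.794.
Holding P constant, ∂Q/∂Y = 0.0991.
η_Y = (∂Q/∂Y)·(Y/Q) = 0.0991 × (5204/808.794) = 0.638.

0.638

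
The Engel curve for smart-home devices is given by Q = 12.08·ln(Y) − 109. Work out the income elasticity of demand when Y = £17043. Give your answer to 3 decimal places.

At Y = 17043: Q = 8.701.
dQ/dY = 12.08/Y = 0.000708795 at this income.
η = (dQ/dY)·(Y/Q) = 0.000708795 × (17043/8.701) = 1.388.

1.388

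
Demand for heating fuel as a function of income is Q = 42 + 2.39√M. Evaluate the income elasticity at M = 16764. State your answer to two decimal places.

0.44

At M = 16764: Q = 351.447.
dQ/dM = 2.39/(2√M) = 0.00922952 at this income.
η = (dQ/dM)·(M/Q) = 0.00922952 × (16764/351.447) = 0.44.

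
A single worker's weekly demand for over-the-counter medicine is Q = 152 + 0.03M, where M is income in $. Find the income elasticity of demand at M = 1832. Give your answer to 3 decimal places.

At M = 1832: Q = 206.960.
dQ/dM = 0.03.
η = (dQ/dM)·(M/Q) = 0.03 × (1832/206.960) = 0.266.

0.266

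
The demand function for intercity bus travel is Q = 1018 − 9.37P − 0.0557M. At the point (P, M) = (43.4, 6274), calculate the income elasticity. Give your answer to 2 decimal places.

At P = 43.4, M = 6274: Q = 261.880.
Holding P constant, ∂Q/∂M = −0.0557.
η_M = (∂Q/∂M)·(M/Q) = -0.0557 × (6274/261.880) = -1.33.

-1.33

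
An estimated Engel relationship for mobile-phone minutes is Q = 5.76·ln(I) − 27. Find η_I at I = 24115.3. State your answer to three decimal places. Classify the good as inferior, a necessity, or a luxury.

0.185 (necessity)

At I = 24115.3: Q = 31.122.
dQ/dI = 5.76/I = 0.000238853 at this income.
η = (dQ/dI)·(I/Q) = 0.000238853 × (24115.3/31.122) = 0.185.
Since 0 < η < 1, the good is a necessity.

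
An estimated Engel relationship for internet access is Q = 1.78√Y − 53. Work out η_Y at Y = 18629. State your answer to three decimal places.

At Y = 18629: Q = 189.949.
dQ/dY = 1.78/(2√Y) = 0.00652072 at this income.
η = (dQ/dY)·(Y/Q) = 0.00652072 × (18629/189.949) = 0.640.

0.640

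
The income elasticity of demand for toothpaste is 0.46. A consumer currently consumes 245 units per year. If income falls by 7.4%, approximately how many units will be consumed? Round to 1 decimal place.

%ΔQ ≈ η × %ΔI = 0.46 × (-7.4%) = -3.404%.
New Q ≈ 245 × (1 − 0.03404) = 236.7.

236.7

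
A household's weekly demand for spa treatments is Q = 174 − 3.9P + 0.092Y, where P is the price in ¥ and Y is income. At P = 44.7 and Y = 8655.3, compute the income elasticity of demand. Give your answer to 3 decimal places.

1.000

At P = 44.7, Y = 8655.3: Q = 795.958.
Holding P constant, ∂Q/∂Y = 0.092.
η_Y = (∂Q/∂Y)·(Y/Q) = 0.092 × (8655.3/795.958) = 1.000.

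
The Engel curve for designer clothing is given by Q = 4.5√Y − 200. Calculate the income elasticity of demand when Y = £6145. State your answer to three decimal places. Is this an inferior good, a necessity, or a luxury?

At Y = 6145: Q = 152.755.
dQ/dY = 4.5/(2√Y) = 0.0287026 at this income.
η = (dQ/dY)·(Y/Q) = 0.0287026 × (6145/152.755) = 1.155.
Since η > 1, the good is a luxury.

1.155 (luxury)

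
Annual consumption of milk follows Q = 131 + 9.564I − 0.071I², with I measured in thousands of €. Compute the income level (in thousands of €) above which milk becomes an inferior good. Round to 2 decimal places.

dQ/dI = 9.564 − 0.142I.
The good is inferior where dQ/dI < 0. Setting dQ/dI = 0 gives I = 9.564 / 0.142 = 67.35.

67.35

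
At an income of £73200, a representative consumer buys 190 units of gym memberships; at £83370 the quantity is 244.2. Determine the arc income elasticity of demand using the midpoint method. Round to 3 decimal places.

ΔQ = 244.2 − 190 = 54.2; midpoint Q̄ = (190 + 244.2)/2 = 217.1.
ΔI = 83370 − 73200 = 10170; midpoint Ī = (73200 + 83370)/2 = 78285.
η = (ΔQ/Q̄) ÷ (ΔI/Ī) = (54.2/217.1) ÷ (10170/78285) = 1.922.

1.922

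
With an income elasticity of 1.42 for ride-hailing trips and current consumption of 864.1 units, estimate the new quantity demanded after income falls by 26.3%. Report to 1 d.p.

541.4

%ΔQ ≈ η × %ΔI = 1.42 × (-26.3%) = -37.346%.
New Q ≈ 864.1 × (1 − 0.37346) = 541.4.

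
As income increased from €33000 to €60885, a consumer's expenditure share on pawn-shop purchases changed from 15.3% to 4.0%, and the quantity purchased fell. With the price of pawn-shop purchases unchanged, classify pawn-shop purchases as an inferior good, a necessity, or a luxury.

inferior good

Quantity demanded falls as income rises, so η < 0.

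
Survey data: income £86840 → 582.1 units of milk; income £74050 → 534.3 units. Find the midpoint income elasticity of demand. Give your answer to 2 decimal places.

0.54

ΔQ = 534.3 − 582.1 = -47.8; midpoint Q̄ = (582.1 + 534.3)/2 = 558.2.
ΔI = 74050 − 86840 = -12790; midpoint Ī = (86840 + 74050)/2 = 80445.
η = (ΔQ/Q̄) ÷ (ΔI/Ī) = (-47.8/558.2) ÷ (-12790/80445) = 0.54.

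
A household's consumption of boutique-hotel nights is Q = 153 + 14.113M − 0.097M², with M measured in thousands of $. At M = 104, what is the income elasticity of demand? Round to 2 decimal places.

At M = 104: Q = 571.6000.
dQ/dM = 14.113 − 0.194M = -6.06300.
η = (dQ/dM)·(M/Q) = -6.06300 × (104/571.6000) = -1.10.

-1.10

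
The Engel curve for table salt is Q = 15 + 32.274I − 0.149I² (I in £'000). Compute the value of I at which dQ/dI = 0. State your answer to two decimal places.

dQ/dI = 32.274 − 0.298I.
The good is inferior where dQ/dI < 0. Setting dQ/dI = 0 gives I = 32.274 / 0.298 = 108.30.

108.30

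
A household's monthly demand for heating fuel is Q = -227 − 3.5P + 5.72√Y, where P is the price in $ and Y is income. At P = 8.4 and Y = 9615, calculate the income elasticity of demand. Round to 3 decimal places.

0.921

At P = 8.4, Y = 9615: Q = 304.481.
Holding P constant, ∂Q/∂Y = 5.72/(2√Y) = 0.029167.
η_Y = (∂Q/∂Y)·(Y/Q) = 0.029167 × (9615/304.481) = 0.921.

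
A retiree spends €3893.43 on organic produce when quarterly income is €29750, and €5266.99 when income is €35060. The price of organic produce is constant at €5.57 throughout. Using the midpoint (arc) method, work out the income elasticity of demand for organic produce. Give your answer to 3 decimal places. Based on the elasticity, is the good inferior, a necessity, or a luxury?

1.830 (luxury)

With a constant price, Q₁ = 3893.43/5.57 = 699.000 and Q₂ = 5266.99/5.57 = 945.600 (equivalently, work directly with expenditure since P cancels).
Midpoint %ΔQ = (5266.99 − 3893.43)/4580.21 = 0.29989; midpoint %ΔI = (35060 − 29750)/32405 = 0.16386.
η = 0.29989 / 0.16386 = 1.830.
η > 1 ⇒ luxury.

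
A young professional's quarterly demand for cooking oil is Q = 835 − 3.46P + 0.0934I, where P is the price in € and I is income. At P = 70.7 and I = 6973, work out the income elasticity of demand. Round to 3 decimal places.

At P = 70.7, I = 6973: Q = 1241.656.
Holding P constant, ∂Q/∂I = 0.0934.
η_I = (∂Q/∂I)·(I/Q) = 0.0934 × (6973/1241.656) = 0.525.

0.525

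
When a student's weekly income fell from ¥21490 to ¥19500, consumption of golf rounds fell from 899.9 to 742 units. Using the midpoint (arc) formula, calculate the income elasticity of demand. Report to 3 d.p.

1.981

ΔQ = 742 − 899.9 = -157.9; midpoint Q̄ = (899.9 + 742)/2 = 820.95.
ΔI = 19500 − 21490 = -1990; midpoint Ī = (21490 + 19500)/2 = 20495.
η = (ΔQ/Q̄) ÷ (ΔI/Ī) = (-157.9/820.95) ÷ (-1990/20495) = 1.981.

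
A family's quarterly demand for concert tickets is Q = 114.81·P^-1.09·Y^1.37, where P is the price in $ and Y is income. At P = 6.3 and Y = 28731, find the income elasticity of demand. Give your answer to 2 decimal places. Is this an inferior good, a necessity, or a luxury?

1.37 (luxury)

For a multiplicative demand Q = A·P^α·Y^β, the income elasticity is β everywhere.
Here β = 1.37, so η = 1.37.
Since η > 1, this is a luxury.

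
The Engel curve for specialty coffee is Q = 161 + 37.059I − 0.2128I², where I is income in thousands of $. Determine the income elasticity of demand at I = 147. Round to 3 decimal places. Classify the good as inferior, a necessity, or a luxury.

-3.711 (inferior good)

At I = 147: Q = 1010.2778.
dQ/dI = 37.059 − 0.4256I = -25.50420.
η = (dQ/dI)·(I/Q) = -25.50420 × (147/1010.2778) = -3.711.
η < 0 ⇒ inferior good.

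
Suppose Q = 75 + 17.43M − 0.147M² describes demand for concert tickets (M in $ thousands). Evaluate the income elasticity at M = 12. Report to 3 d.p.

0.634

At M = 12: Q = 262.9920.
dQ/dM = 17.43 − 0.294M = 13.90200.
η = (dQ/dM)·(M/Q) = 13.90200 × (12/262.9920) = 0.634.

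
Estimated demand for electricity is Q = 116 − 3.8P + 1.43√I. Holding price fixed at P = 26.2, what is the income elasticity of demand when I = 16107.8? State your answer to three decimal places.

0.458

At P = 26.2, I = 16107.8: Q = 197.931.
Holding P constant, ∂Q/∂I = 1.43/(2√I) = 0.00563362.
η_I = (∂Q/∂I)·(I/Q) = 0.00563362 × (16107.8/197.931) = 0.458.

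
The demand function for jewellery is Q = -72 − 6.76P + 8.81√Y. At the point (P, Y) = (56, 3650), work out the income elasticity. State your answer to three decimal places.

3.257

At P = 56, Y = 3650: Q = 81.698.
Holding P constant, ∂Q/∂Y = 8.81/(2√Y) = 0.0729121.
η_Y = (∂Q/∂Y)·(Y/Q) = 0.0729121 × (3650/81.698) = 3.257.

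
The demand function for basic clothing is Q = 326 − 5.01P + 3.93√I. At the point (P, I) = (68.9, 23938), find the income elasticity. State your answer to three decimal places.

At P = 68.9, I = 23938: Q = 588.857.
Holding P constant, ∂Q/∂I = 3.93/(2√I) = 0.0127004.
η_I = (∂Q/∂I)·(I/Q) = 0.0127004 × (23938/588.857) = 0.516.

0.516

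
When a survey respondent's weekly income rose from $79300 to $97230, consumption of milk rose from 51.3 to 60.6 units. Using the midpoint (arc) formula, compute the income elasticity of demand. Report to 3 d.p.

ΔQ = 60.6 − 51.3 = 9.3; midpoint Q̄ = (51.3 + 60.6)/2 = 55.95.
ΔI = 97230 − 79300 = 17930; midpoint Ī = (79300 + 97230)/2 = 88265.
η = (ΔQ/Q̄) ÷ (ΔI/Ī) = (9.3/55.95) ÷ (17930/88265) = 0.818.

0.818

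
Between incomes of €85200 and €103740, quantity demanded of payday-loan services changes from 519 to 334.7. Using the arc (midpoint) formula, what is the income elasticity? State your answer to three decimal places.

-2.200

ΔQ = 334.7 − 519 = -184.3; midpoint Q̄ = (519 + 334.7)/2 = 426.85.
ΔI = 103740 − 85200 = 18540; midpoint Ī = (85200 + 103740)/2 = 94470.
η = (ΔQ/Q̄) ÷ (ΔI/Ī) = (-184.3/426.85) ÷ (18540/94470) = -2.200.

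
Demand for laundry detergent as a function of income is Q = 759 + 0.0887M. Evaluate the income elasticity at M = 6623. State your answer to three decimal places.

At M = 6623: Q = 1346.460.
dQ/dM = 0.0887.
η = (dQ/dM)·(M/Q) = 0.0887 × (6623/1346.460) = 0.436.

0.436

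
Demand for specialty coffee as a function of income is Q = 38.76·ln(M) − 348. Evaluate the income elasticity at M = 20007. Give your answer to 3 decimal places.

1.080

At M = 20007: Q = 35.873.
dQ/dM = 38.76/M = 0.00193732 at this income.
η = (dQ/dM)·(M/Q) = 0.00193732 × (20007/35.873) = 1.080.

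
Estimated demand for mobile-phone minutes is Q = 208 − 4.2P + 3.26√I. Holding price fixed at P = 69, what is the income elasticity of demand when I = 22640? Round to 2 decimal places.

0.60

At P = 69, I = 22640: Q = 408.719.
Holding P constant, ∂Q/∂I = 3.26/(2√I) = 0.010833.
η_I = (∂Q/∂I)·(I/Q) = 0.010833 × (22640/408.719) = 0.60.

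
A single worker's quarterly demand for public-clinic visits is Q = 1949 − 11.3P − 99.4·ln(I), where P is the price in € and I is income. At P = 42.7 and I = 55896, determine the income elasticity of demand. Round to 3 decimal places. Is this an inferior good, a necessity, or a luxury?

-0.262 (inferior good)

At P = 42.7, I = 55896: Q = 379.924.
Holding P constant, ∂Q/∂I = -99.4/I = -0.0017783.
η_I = (∂Q/∂I)·(I/Q) = -0.0017783 × (55896/379.924) = -0.262.
Since η < 0, this is an inferior good.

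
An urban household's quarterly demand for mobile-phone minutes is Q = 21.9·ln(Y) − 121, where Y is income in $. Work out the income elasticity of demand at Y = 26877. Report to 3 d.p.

At Y = 26877: Q = 102.359.
dQ/dY = 21.9/Y = 0.000814823 at this income.
η = (dQ/dY)·(Y/Q) = 0.000814823 × (26877/102.359) = 0.214.

0.214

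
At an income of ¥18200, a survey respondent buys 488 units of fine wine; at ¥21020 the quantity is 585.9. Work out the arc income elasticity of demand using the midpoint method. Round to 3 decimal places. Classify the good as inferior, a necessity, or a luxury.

1.268 (luxury)

ΔQ = 585.9 − 488 = 97.9; midpoint Q̄ = (488 + 585.9)/2 = 536.95.
ΔI = 21020 − 18200 = 2820; midpoint Ī = (18200 + 21020)/2 = 19610.
η = (ΔQ/Q̄) ÷ (ΔI/Ī) = (97.9/536.95) ÷ (2820/19610) = 1.268.
η > 1 ⇒ luxury.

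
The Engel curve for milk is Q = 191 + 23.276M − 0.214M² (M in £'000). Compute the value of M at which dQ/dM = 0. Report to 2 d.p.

dQ/dM = 23.276 − 0.428M.
The good is inferior where dQ/dM < 0. Setting dQ/dM = 0 gives M = 23.276 / 0.428 = 54.38.

54.38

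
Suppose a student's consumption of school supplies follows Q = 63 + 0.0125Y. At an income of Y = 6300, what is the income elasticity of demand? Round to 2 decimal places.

0.56

At Y = 6300: Q = 141.750.
dQ/dY = 0.0125.
η = (dQ/dY)·(Y/Q) = 0.0125 × (6300/141.750) = 0.56.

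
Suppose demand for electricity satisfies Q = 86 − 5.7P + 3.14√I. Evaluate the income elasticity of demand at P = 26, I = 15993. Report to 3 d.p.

At P = 26, I = 15993: Q = 334.895.
Holding P constant, ∂Q/∂I = 3.14/(2√I) = 0.0124147.
η_I = (∂Q/∂I)·(I/Q) = 0.0124147 × (15993/334.895) = 0.593.

0.593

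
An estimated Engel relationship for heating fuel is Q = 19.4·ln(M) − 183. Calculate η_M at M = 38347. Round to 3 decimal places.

0.892

At M = 38347: Q = 21.756.
dQ/dM = 19.4/M = 0.000505907 at this income.
η = (dQ/dM)·(M/Q) = 0.000505907 × (38347/21.756) = 0.892.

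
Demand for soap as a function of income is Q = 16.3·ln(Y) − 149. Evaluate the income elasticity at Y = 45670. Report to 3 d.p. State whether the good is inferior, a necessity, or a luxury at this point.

At Y = 45670: Q = 25.886.
dQ/dY = 16.3/Y = 0.000356908 at this income.
η = (dQ/dY)·(Y/Q) = 0.000356908 × (45670/25.886) = 0.630.
Since 0 < η < 1, the good is a necessity.

0.630 (necessity)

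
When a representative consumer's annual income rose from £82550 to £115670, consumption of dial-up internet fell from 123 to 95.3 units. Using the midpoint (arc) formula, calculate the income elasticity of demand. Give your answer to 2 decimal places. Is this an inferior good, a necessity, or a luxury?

-0.76 (inferior good)

ΔQ = 95.3 − 123 = -27.7; midpoint Q̄ = (123 + 95.3)/2 = 109.15.
ΔI = 115670 − 82550 = 33120; midpoint Ī = (82550 + 115670)/2 = 99110.
η = (ΔQ/Q̄) ÷ (ΔI/Ī) = (-27.7/109.15) ÷ (33120/99110) = -0.76.
η < 0 ⇒ inferior good.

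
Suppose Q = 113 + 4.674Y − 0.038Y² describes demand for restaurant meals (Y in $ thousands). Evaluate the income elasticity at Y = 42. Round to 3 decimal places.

At Y = 42: Q = 242.2760.
dQ/dY = 4.674 − 0.076Y = 1.48200.
η = (dQ/dY)·(Y/Q) = 1.48200 × (42/242.2760) = 0.257.

0.257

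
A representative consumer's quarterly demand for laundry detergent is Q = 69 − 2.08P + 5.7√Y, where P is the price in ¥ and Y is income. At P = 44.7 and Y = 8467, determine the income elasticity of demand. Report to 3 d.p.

At P = 44.7, Y = 8467: Q = 500.517.
Holding P constant, ∂Q/∂Y = 5.7/(2√Y) = 0.0309728.
η_Y = (∂Q/∂Y)·(Y/Q) = 0.0309728 × (8467/500.517) = 0.524.

0.524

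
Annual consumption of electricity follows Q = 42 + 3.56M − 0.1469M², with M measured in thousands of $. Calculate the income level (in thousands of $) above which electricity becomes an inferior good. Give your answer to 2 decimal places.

12.12

dQ/dM = 3.56 − 0.2938M.
The good is inferior where dQ/dM < 0. Setting dQ/dM = 0 gives M = 3.56 / 0.2938 = 12.12.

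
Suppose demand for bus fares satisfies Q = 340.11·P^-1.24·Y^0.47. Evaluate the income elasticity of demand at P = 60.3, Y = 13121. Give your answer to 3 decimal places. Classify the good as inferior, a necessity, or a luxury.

0.470 (necessity)

For a multiplicative demand Q = A·P^α·Y^β, the income elasticity is β everywhere.
Here β = 0.47, so η = 0.470.
Since 0 < η < 1, this is a necessity.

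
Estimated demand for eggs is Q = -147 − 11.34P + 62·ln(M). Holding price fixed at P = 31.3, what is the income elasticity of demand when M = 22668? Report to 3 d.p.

At P = 31.3, M = 22668: Q = 119.838.
Holding P constant, ∂Q/∂M = 62/M = 0.00273513.
η_M = (∂Q/∂M)·(M/Q) = 0.00273513 × (22668/119.838) = 0.517.

0.517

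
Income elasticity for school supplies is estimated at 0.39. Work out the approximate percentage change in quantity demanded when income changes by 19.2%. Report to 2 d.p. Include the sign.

%ΔQ ≈ η × %ΔI = 0.39 × 19.2% = 7.49%.

7.49%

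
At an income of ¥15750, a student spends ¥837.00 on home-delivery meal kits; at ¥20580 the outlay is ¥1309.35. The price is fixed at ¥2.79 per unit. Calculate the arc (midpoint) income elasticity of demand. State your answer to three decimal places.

1.655

With a constant price, Q₁ = 837.00/2.79 = 300.000 and Q₂ = 1309.35/2.79 = 469.301 (equivalently, work directly with expenditure since P cancels).
Midpoint %ΔQ = (1309.35 − 837.00)/1073.18 = 0.44014; midpoint %ΔI = (20580 − 15750)/18165 = 0.26590.
η = 0.44014 / 0.26590 = 1.655.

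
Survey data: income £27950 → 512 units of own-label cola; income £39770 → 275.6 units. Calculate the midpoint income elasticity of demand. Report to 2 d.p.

ΔQ = 275.6 − 512 = -236.4; midpoint Q̄ = (512 + 275.6)/2 = 393.8.
ΔI = 39770 − 27950 = 11820; midpoint Ī = (27950 + 39770)/2 = 33860.
η = (ΔQ/Q̄) ÷ (ΔI/Ī) = (-236.4/393.8) ÷ (11820/33860) = -1.72.

-1.72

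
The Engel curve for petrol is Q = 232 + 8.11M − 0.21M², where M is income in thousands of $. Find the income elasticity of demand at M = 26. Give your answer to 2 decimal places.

At M = 26: Q = 300.9000.
dQ/dM = 8.11 − 0.42M = -2.81000.
η = (dQ/dM)·(M/Q) = -2.81000 × (26/300.9000) = -0.24.

-0.24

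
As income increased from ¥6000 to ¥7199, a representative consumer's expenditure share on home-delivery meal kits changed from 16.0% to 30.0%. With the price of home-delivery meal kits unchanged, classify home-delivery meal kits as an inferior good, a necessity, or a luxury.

The budget share rises as income rises, so η > 1.

luxury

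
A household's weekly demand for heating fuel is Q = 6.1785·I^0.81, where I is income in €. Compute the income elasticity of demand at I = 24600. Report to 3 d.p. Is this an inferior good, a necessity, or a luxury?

For Q = A·I^β the income elasticity is constant and equal to β.
Here β = 0.81, so η = 0.810.
Since 0 < η < 1, the good is a necessity.

0.810 (necessity)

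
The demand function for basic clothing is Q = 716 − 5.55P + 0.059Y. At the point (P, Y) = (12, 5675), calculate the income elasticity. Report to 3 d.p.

At P = 12, Y = 5675: Q = 984.225.
Holding P constant, ∂Q/∂Y = 0.059.
η_Y = (∂Q/∂Y)·(Y/Q) = 0.059 × (5675/984.225) = 0.340.

0.340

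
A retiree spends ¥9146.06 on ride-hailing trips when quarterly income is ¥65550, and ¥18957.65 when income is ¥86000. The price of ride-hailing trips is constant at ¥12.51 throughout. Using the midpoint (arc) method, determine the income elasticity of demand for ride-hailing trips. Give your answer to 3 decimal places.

2.587

With a constant price, Q₁ = 9146.06/12.51 = 731.100 and Q₂ = 18957.65/12.51 = 1515.400 (equivalently, work directly with expenditure since P cancels).
Midpoint %ΔQ = (18957.65 − 9146.06)/14051.86 = 0.69824; midpoint %ΔI = (86000 − 65550)/75775 = 0.26988.
η = 0.69824 / 0.26988 = 2.587.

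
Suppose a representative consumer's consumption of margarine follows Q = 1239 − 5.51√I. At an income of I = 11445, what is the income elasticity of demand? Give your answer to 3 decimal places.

At I = 11445: Q = 649.533.
dQ/dI = -5.51/(2√I) = -0.0257522 at this income.
η = (dQ/dI)·(I/Q) = -0.0257522 × (11445/649.533) = -0.454.

-0.454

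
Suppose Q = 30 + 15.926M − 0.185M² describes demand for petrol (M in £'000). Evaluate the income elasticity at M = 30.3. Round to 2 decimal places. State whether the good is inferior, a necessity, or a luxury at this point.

0.42 (necessity)

At M = 30.3: Q = 342.7112.
dQ/dM = 15.926 − 0.37M = 4.71500.
η = (dQ/dM)·(M/Q) = 4.71500 × (30.3/342.7112) = 0.42.
0 < η < 1 ⇒ necessity.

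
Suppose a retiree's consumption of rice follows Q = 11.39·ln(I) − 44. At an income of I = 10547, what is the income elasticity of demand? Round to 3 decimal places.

At I = 10547: Q = 61.512.
dQ/dI = 11.39/I = 0.00107993 at this income.
η = (dQ/dI)·(I/Q) = 0.00107993 × (10547/61.512) = 0.185.

0.185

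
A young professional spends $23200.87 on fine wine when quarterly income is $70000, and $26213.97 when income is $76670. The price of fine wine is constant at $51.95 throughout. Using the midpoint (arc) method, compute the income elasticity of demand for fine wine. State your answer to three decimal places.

With a constant price, Q₁ = 23200.87/51.95 = 446.600 and Q₂ = 26213.97/51.95 = 504.600 (equivalently, work directly with expenditure since P cancels).
Midpoint %ΔQ = (26213.97 − 23200.87)/24707.42 = 0.12195; midpoint %ΔI = (76670 − 70000)/73335 = 0.09095.
η = 0.12195 / 0.09095 = 1.341.

1.341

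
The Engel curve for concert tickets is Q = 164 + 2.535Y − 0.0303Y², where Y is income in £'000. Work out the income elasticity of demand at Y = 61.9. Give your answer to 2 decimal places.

-0.37

At Y = 61.9: Q = 204.8187.
dQ/dY = 2.535 − 0.0606Y = -1.21614.
η = (dQ/dY)·(Y/Q) = -1.21614 × (61.9/204.8187) = -0.37.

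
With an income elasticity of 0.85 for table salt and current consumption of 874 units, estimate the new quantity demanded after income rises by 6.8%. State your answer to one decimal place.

924.5

%ΔQ ≈ η × %ΔI = 0.85 × 6.8% = 5.78%.
New Q ≈ 874 × (1 + 0.0578) = 924.5.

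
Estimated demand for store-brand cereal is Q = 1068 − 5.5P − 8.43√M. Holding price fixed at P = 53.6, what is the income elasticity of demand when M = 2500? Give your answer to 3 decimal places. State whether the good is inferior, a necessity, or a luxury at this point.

-0.599 (inferior good)

At P = 53.6, M = 2500: Q = 351.700.
Holding P constant, ∂Q/∂M = -8.43/(2√M) = -0.0843.
η_M = (∂Q/∂M)·(M/Q) = -0.0843 × (2500/351.700) = -0.599.
Since η < 0, this is an inferior good.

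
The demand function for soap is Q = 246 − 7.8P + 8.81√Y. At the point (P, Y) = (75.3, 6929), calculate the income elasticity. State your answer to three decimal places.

0.935

At P = 75.3, Y = 6929: Q = 392.010.
Holding P constant, ∂Q/∂Y = 8.81/(2√Y) = 0.0529189.
η_Y = (∂Q/∂Y)·(Y/Q) = 0.0529189 × (6929/392.010) = 0.935.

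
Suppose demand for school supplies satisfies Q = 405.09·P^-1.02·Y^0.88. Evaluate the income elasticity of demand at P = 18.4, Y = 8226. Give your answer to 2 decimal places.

0.88

For a multiplicative demand Q = A·P^α·Y^β, the income elasticity is β everywhere.
Here β = 0.88, so η = 0.88.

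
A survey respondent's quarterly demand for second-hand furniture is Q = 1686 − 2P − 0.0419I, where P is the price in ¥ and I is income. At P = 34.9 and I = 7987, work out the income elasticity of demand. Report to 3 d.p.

-0.261

At P = 34.9, I = 7987: Q = 1281.545.
Holding P constant, ∂Q/∂I = −0.0419.
η_I = (∂Q/∂I)·(I/Q) = -0.0419 × (7987/1281.545) = -0.261.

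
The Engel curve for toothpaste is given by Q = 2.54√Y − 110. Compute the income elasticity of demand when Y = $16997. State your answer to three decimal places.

0.749

At Y = 16997: Q = 221.146.
dQ/dY = 2.54/(2√Y) = 0.00974131 at this income.
η = (dQ/dY)·(Y/Q) = 0.00974131 × (16997/221.146) = 0.749.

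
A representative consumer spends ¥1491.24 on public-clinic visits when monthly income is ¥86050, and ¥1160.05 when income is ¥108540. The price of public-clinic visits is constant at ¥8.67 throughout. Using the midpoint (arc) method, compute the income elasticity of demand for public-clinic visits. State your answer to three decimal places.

-1.081

With a constant price, Q₁ = 1491.24/8.67 = 172.000 and Q₂ = 1160.05/8.67 = 133.800 (equivalently, work directly with expenditure since P cancels).
Midpoint %ΔQ = (1160.05 − 1491.24)/1325.65 = -0.24983; midpoint %ΔI = (108540 − 86050)/97295 = 0.23115.
η = -0.24983 / 0.23115 = -1.081.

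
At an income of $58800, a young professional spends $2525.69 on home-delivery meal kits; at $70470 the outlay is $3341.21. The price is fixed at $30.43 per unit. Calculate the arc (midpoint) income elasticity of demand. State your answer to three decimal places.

1.540

With a constant price, Q₁ = 2525.69/30.43 = 83.000 and Q₂ = 3341.21/30.43 = 109.800 (equivalently, work directly with expenditure since P cancels).
Midpoint %ΔQ = (3341.21 − 2525.69)/2933.45 = 0.27801; midpoint %ΔI = (70470 − 58800)/64635 = 0.18055.
η = 0.27801 / 0.18055 = 1.540.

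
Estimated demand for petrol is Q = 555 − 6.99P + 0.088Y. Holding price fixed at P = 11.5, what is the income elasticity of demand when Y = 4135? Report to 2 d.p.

0.43

At P = 11.5, Y = 4135: Q = 838.495.
Holding P constant, ∂Q/∂Y = 0.088.
η_Y = (∂Q/∂Y)·(Y/Q) = 0.088 × (4135/838.495) = 0.43.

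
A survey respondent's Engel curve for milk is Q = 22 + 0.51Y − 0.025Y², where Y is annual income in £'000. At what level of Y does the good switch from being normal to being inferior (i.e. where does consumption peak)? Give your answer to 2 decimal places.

dQ/dY = 0.51 − 0.05Y.
The good is inferior where dQ/dY < 0. Setting dQ/dY = 0 gives Y = 0.51 / 0.05 = 10.20.

10.20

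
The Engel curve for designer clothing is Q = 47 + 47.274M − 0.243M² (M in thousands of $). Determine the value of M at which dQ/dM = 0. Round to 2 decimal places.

dQ/dM = 47.274 − 0.486M.
The good is inferior where dQ/dM < 0. Setting dQ/dM = 0 gives M = 47.274 / 0.486 = 97.27.

97.27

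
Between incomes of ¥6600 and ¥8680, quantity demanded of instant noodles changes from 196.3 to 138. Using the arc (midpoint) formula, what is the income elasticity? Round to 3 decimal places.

ΔQ = 138 − 196.3 = -58.3; midpoint Q̄ = (196.3 + 138)/2 = 167.15.
ΔI = 8680 − 6600 = 2080; midpoint Ī = (6600 + 8680)/2 = 7640.
η = (ΔQ/Q̄) ÷ (ΔI/Ī) = (-58.3/167.15) ÷ (2080/7640) = -1.281.

-1.281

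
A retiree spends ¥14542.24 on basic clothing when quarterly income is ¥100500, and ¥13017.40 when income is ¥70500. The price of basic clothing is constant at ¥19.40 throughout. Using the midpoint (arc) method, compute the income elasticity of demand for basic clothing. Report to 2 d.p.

With a constant price, Q₁ = 14542.24/19.40 = 749.600 and Q₂ = 13017.40/19.40 = 671.000 (equivalently, work directly with expenditure since P cancels).
Midpoint %ΔQ = (13017.40 − 14542.24)/13779.82 = -0.11066; midpoint %ΔI = (70500 − 100500)/85500 = -0.35088.
η = -0.11066 / -0.35088 = 0.32.

0.32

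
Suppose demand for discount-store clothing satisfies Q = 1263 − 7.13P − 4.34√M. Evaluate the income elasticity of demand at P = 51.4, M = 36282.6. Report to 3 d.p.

At P = 51.4, M = 36282.6: Q = 69.835.
Holding P constant, ∂Q/∂M = -4.34/(2√M) = -0.0113923.
η_M = (∂Q/∂M)·(M/Q) = -0.0113923 × (36282.6/69.835) = -5.919.

-5.919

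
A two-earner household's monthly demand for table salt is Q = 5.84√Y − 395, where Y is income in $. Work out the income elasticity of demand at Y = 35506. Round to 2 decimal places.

0.78

At Y = 35506: Q = 705.433.
dQ/dY = 5.84/(2√Y) = 0.0154964 at this income.
η = (dQ/dY)·(Y/Q) = 0.0154964 × (35506/705.433) = 0.78.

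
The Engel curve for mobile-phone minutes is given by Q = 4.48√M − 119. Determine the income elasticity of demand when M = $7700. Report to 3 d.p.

At M = 7700: Q = 274.118.
dQ/dM = 4.48/(2√M) = 0.0255272 at this income.
η = (dQ/dM)·(M/Q) = 0.0255272 × (7700/274.118) = 0.717.

0.717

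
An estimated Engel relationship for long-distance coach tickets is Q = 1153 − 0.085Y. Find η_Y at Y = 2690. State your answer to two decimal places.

At Y = 2690: Q = 924.350.
dQ/dY = −0.085.
η = (dQ/dY)·(Y/Q) = -0.085 × (2690/924.350) = -0.25.

-0.25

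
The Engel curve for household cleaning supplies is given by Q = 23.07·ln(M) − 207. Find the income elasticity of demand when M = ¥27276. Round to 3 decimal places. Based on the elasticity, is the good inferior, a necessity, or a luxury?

0.806 (necessity)

At M = 27276: Q = 28.632.
dQ/dM = 23.07/M = 0.000845799 at this income.
η = (dQ/dM)·(M/Q) = 0.000845799 × (27276/28.632) = 0.806.
Since 0 < η < 1, the good is a necessity.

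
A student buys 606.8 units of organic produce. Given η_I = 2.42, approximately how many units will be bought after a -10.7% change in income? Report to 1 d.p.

%ΔQ ≈ η × %ΔI = 2.42 × (-10.7%) = -25.894%.
New Q ≈ 606.8 × (1 − 0.25894) = 449.7.

449.7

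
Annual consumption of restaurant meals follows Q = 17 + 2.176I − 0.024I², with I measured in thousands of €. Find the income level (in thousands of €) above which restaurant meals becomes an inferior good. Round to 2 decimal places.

45.33

dQ/dI = 2.176 − 0.048I.
The good is inferior where dQ/dI < 0. Setting dQ/dI = 0 gives I = 2.176 / 0.048 = 45.33.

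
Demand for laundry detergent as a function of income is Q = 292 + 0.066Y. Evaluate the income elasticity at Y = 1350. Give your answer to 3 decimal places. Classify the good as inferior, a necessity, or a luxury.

At Y = 1350: Q = 381.100.
dQ/dY = 0.066.
η = (dQ/dY)·(Y/Q) = 0.066 × (1350/381.100) = 0.234.
Since 0 < η < 1, the good is a necessity.

0.234 (necessity)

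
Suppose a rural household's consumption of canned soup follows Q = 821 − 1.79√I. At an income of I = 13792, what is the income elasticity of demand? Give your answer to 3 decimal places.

-0.172

At I = 13792: Q = 610.784.
dQ/dI = -1.79/(2√I) = -0.00762096 at this income.
η = (dQ/dI)·(I/Q) = -0.00762096 × (13792/610.784) = -0.172.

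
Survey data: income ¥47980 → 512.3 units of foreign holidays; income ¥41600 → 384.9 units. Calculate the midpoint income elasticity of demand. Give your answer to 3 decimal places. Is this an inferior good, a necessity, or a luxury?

ΔQ = 384.9 − 512.3 = -127.4; midpoint Q̄ = (512.3 + 384.9)/2 = 448.6.
ΔI = 41600 − 47980 = -6380; midpoint Ī = (47980 + 41600)/2 = 44790.
η = (ΔQ/Q̄) ÷ (ΔI/Ī) = (-127.4/448.6) ÷ (-6380/44790) = 1.994.
η > 1 ⇒ luxury.

1.994 (luxury)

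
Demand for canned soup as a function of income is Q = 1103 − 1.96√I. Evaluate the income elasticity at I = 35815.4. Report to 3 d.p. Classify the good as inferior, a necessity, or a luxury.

-0.253 (inferior good)

At I = 35815.4: Q = 732.071.
dQ/dI = -1.96/(2√I) = -0.00517835 at this income.
η = (dQ/dI)·(I/Q) = -0.00517835 × (35815.4/732.071) = -0.253.
Since η < 0, the good is an inferior good.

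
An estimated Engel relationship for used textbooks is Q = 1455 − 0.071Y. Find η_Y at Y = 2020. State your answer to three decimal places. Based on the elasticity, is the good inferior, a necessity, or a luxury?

-0.109 (inferior good)

At Y = 2020: Q = 1311.580.
dQ/dY = −0.071.
η = (dQ/dY)·(Y/Q) = -0.071 × (2020/1311.580) = -0.109.
Since η < 0, the good is an inferior good.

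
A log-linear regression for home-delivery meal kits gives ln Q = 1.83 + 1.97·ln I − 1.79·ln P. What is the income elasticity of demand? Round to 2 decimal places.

1.97

In a log-linear demand, the coefficient on ln I is the income elasticity.
So η = 1.97.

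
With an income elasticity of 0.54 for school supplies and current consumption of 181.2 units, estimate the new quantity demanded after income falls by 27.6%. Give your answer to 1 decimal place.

%ΔQ ≈ η × %ΔI = 0.54 × (-27.6%) = -14.904%.
New Q ≈ 181.2 × (1 − 0.14904) = 154.2.

154.2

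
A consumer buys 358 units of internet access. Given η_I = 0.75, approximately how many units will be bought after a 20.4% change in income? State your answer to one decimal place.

%ΔQ ≈ η × %ΔI = 0.75 × 20.4% = 15.3%.
New Q ≈ 358 × (1 + 0.153) = 412.8.

412.8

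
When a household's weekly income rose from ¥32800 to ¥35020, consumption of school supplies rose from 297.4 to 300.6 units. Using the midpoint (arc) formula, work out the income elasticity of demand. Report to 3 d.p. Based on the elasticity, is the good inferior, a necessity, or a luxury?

0.163 (necessity)

ΔQ = 300.6 − 297.4 = 3.2; midpoint Q̄ = (297.4 + 300.6)/2 = 299.
ΔI = 35020 − 32800 = 2220; midpoint Ī = (32800 + 35020)/2 = 33910.
η = (ΔQ/Q̄) ÷ (ΔI/Ī) = (3.2/299) ÷ (2220/33910) = 0.163.
0 < η < 1 ⇒ necessity.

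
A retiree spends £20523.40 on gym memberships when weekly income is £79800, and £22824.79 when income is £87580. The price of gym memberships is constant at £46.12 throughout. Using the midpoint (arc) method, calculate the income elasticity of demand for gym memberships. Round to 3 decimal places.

With a constant price, Q₁ = 20523.40/46.12 = 445.000 and Q₂ = 22824.79/46.12 = 494.900 (equivalently, work directly with expenditure since P cancels).
Midpoint %ΔQ = (22824.79 − 20523.40)/21674.10 = 0.10618; midpoint %ΔI = (87580 − 79800)/83690 = 0.09296.
η = 0.10618 / 0.09296 = 1.142.

1.142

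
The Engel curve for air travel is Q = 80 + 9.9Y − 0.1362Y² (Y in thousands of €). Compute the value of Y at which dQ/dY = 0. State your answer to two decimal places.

36.34

dQ/dY = 9.9 − 0.2724Y.
The good is inferior where dQ/dY < 0. Setting dQ/dY = 0 gives Y = 9.9 / 0.2724 = 36.34.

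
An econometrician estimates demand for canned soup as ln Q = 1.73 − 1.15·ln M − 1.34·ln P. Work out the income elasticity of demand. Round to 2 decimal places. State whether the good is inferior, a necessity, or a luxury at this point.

In a log-linear demand, the coefficient on ln M is the income elasticity.
So η = -1.15.
η < 0 ⇒ inferior good.

-1.15 (inferior good)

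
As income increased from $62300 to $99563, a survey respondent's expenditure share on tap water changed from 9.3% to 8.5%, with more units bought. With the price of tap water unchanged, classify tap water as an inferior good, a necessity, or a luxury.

Quantity rises but the budget share falls as income rises, so 0 < η < 1.

necessity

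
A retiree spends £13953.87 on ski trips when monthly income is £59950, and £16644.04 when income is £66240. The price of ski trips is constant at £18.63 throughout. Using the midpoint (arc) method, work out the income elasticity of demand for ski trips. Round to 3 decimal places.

1.764

With a constant price, Q₁ = 13953.87/18.63 = 749.000 and Q₂ = 16644.04/18.63 = 893.400 (equivalently, work directly with expenditure since P cancels).
Midpoint %ΔQ = (16644.04 − 13953.87)/15298.96 = 0.17584; midpoint %ΔI = (66240 − 59950)/63095 = 0.09969.
η = 0.17584 / 0.09969 = 1.764.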